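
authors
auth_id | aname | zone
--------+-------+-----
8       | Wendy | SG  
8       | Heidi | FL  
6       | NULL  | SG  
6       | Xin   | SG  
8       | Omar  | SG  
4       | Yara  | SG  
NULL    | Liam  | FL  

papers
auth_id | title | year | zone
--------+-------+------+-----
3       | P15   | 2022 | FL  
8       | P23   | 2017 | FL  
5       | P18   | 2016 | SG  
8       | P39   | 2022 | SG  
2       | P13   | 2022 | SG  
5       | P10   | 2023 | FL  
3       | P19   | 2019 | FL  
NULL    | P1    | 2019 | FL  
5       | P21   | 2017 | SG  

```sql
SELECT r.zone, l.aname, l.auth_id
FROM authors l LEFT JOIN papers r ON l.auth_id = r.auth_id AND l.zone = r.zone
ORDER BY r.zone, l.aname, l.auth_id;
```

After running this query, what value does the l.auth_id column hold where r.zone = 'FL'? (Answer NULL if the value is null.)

LEFT JOIN keeps every row from `authors`; unmatched rows get NULL for `papers`'s columns.
Matching on l.auth_id = r.auth_id AND l.zone = r.zone. A NULL in a compared column never satisfies the condition.
- l[0] auth_id=8, zone=SG → 1 match(es) in r → 1 row(s).
- l[1] auth_id=8, zone=FL → 1 match(es) in r → 1 row(s).
- l[2] auth_id=6, zone=SG → no match; kept with NULLs on the r side.
- l[3] auth_id=6, zone=SG → no match; kept with NULLs on the r side.
- l[4] auth_id=8, zone=SG → 1 match(es) in r → 1 row(s).
- l[5] auth_id=4, zone=SG → no match; kept with NULLs on the r side.
- l[6] auth_id=NULL, zone=FL → no match; kept with NULLs on the r side.

8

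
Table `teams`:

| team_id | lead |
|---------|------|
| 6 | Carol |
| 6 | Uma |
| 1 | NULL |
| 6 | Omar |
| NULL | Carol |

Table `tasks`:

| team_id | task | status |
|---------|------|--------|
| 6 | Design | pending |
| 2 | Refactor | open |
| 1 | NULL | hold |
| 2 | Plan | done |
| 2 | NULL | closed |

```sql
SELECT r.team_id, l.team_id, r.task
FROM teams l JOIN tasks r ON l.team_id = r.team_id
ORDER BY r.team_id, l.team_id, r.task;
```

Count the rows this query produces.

INNER JOIN keeps only pairs where the ON condition holds.
Matching on l.team_id = r.team_id. A NULL in a compared column never satisfies the condition.
- l[0] team_id=6 → 1 match(es) in r → 1 row(s).
- l[1] team_id=6 → 1 match(es) in r → 1 row(s).
- l[2] team_id=1 → 1 match(es) in r → 1 row(s).
- l[3] team_id=6 → 1 match(es) in r → 1 row(s).
- l[4] team_id=NULL → no match; dropped.
Total: 4 rows.

4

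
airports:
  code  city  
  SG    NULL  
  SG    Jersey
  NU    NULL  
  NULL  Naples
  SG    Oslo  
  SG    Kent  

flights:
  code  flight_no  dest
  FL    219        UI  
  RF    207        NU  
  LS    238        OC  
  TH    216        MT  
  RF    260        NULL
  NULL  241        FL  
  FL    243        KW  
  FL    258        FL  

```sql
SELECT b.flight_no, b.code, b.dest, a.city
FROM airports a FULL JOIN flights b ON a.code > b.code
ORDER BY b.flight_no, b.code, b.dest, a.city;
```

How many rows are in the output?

FULL OUTER JOIN keeps every row from both sides; unmatched rows get NULL for the other side's columns.
Matching on a.code > b.code. A NULL in a compared column never satisfies the condition.
- a[0] code=SG → 6 match(es) in b → 6 row(s).
- a[1] code=SG → 6 match(es) in b → 6 row(s).
- a[2] code=NU → 4 match(es) in b → 4 row(s).
- a[3] code=NULL → no match; kept with NULLs on the b side.
- a[4] code=SG → 6 match(es) in b → 6 row(s).
- a[5] code=SG → 6 match(es) in b → 6 row(s).
- plus 2 unmatched b row(s), each kept with NULL a columns.
Total: 28 matched + 3 padded = 31 rows.

31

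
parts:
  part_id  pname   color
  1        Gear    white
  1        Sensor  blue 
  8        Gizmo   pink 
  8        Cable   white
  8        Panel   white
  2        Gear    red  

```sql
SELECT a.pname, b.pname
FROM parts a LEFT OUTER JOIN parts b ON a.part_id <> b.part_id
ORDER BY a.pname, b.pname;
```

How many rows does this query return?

22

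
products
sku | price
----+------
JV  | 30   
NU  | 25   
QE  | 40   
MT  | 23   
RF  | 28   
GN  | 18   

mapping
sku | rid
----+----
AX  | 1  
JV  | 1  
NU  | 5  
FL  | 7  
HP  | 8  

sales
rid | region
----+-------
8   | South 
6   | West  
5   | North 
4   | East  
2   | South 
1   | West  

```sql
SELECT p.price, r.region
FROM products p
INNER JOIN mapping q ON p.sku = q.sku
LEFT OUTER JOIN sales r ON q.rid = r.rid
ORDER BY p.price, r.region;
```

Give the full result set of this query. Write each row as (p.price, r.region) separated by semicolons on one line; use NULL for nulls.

Joins associate left-to-right: products INNER JOIN mapping on sku gives 2 intermediate row(s).
Then LEFT JOIN `sales r` on rid: each of those 2 rows is kept; rows whose q.rid has no match in r get NULL for r's columns.

(25, North); (30, West)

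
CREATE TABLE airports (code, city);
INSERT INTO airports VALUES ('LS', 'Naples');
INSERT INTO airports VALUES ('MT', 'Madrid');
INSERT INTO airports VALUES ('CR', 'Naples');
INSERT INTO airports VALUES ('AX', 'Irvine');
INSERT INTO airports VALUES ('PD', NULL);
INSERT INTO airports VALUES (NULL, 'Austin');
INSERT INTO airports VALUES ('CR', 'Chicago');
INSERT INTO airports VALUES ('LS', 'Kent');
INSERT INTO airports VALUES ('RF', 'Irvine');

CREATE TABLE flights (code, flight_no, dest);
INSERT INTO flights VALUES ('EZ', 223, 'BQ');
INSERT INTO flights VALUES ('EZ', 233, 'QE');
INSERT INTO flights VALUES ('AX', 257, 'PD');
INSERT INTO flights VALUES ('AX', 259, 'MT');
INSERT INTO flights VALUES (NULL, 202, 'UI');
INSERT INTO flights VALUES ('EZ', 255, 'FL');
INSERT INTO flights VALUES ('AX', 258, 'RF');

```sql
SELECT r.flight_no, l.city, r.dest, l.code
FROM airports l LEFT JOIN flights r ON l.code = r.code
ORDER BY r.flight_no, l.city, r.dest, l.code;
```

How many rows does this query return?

LEFT JOIN keeps every row from `airports`; unmatched rows get NULL for `flights`'s columns.
Matching on l.code = r.code. A NULL in a compared column never satisfies the condition.
Matched pairs: 3; unmatched l rows kept: 8.
Total: 3 matched + 8 padded = 11 rows.

11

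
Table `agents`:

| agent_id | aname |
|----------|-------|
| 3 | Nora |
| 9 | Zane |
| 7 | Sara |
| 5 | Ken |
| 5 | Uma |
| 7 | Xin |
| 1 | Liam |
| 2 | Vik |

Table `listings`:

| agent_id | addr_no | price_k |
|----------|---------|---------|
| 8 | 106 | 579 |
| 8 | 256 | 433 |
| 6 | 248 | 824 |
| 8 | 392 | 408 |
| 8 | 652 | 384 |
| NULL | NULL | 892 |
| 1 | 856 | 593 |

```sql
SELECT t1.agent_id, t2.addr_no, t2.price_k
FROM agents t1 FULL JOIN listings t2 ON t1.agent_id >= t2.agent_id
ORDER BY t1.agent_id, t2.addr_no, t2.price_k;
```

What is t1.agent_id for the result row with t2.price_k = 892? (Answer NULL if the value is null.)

NULL

FULL OUTER JOIN keeps every row from both sides; unmatched rows get NULL for the other side's columns.
Matching on t1.agent_id >= t2.agent_id. A NULL in a compared column never satisfies the condition.
- t1 row (agent_id=3): matches 1 t2 row(s) → 1 output row(s).
- t1 row (agent_id=9): matches 6 t2 row(s) → 6 output row(s).
- t1 row (agent_id=7): matches 2 t2 row(s) → 2 output row(s).
- t1 row (agent_id=5): matches 1 t2 row(s) → 1 output row(s).
- t1 row (agent_id=5): matches 1 t2 row(s) → 1 output row(s).
- t1 row (agent_id=7): matches 2 t2 row(s) → 2 output row(s).
- t1 row (agent_id=1): matches 1 t2 row(s) → 1 output row(s).
- t1 row (agent_id=2): matches 1 t2 row(s) → 1 output row(s).
- 1 row(s) from t2 found no t1 partner → padded with NULL.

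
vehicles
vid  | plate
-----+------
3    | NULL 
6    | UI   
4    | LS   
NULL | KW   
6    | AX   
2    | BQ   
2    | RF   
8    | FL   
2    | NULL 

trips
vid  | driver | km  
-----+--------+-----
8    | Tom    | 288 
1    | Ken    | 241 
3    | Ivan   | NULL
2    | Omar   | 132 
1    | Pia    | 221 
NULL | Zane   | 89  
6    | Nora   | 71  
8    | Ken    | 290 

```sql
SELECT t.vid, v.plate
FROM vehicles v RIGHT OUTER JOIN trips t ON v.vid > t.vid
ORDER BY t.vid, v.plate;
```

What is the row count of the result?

29

RIGHT JOIN keeps every row from `trips`; unmatched rows get NULL for `vehicles`'s columns.
Matching on v.vid > t.vid. A NULL in a compared column never satisfies the condition.
- v[0] vid=3 → 3 match(es) in t → 3 row(s).
- v[1] vid=6 → 4 match(es) in t → 4 row(s).
- v[2] vid=4 → 4 match(es) in t → 4 row(s).
- v[3] vid=NULL → no match.
- v[4] vid=6 → 4 match(es) in t → 4 row(s).
- v[5] vid=2 → 2 match(es) in t → 2 row(s).
- v[6] vid=2 → 2 match(es) in t → 2 row(s).
- v[7] vid=8 → 5 match(es) in t → 5 row(s).
- v[8] vid=2 → 2 match(es) in t → 2 row(s).
- 3 row(s) from t found no v partner → padded with NULL.
Total: 26 matched + 3 padded = 29 rows.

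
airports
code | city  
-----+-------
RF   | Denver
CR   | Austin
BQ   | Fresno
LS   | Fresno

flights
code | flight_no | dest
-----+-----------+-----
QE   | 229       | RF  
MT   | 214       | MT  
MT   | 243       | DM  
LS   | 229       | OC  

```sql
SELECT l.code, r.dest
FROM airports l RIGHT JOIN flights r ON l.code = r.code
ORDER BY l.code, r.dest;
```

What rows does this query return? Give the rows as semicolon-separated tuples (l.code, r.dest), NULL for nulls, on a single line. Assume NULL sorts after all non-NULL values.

RIGHT JOIN keeps every row from `flights`; unmatched rows get NULL for `airports`'s columns.
Matching on l.code = r.code.
- l (code=RF) has no partner in r.
- l (code=CR) has no partner in r.
- l (code=BQ) has no partner in r.
- l (code=LS) pairs with 1 row(s) of r.
- plus 3 unmatched r row(s), each kept with NULL l columns.
After projecting and ordering:
l.code | r.dest
LS | OC
NULL | DM
NULL | MT
NULL | RF

(LS, OC); (NULL, DM); (NULL, MT); (NULL, RF)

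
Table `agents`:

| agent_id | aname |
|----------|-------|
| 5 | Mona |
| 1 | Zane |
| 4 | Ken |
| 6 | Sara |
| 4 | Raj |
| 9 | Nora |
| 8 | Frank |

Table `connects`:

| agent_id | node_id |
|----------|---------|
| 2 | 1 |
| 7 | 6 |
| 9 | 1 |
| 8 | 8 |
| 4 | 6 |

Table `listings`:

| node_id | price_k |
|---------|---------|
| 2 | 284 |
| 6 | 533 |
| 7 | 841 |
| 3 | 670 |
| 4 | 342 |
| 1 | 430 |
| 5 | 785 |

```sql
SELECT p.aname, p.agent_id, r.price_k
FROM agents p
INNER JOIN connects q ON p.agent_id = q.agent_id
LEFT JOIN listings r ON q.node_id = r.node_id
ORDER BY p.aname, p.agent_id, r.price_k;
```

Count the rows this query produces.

4

Step 1 — p INNER JOIN q on agent_id → 4 row(s).
Then LEFT JOIN `listings r` on node_id: each of those 4 rows is kept; rows whose q.node_id has no match in r get NULL for r's columns.
Result: 4 row(s).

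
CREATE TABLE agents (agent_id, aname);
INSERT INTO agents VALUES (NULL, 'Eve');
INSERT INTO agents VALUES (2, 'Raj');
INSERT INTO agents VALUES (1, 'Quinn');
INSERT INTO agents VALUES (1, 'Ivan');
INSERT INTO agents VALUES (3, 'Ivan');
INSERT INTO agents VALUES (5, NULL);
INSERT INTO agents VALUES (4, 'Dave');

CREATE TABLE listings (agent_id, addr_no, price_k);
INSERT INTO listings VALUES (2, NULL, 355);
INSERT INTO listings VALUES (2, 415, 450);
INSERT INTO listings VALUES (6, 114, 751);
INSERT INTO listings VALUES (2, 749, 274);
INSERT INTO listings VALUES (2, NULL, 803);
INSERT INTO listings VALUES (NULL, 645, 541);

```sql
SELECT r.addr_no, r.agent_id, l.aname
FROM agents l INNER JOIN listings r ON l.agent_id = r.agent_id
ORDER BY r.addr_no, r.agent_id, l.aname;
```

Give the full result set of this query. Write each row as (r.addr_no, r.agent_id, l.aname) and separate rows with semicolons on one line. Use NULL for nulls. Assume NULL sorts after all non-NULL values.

(415, 2, Raj); (749, 2, Raj); (NULL, 2, Raj); (NULL, 2, Raj)

INNER JOIN keeps only pairs where the ON condition holds.
Matching on l.agent_id = r.agent_id. A NULL in a compared column never satisfies the condition.
Matched pairs: 4.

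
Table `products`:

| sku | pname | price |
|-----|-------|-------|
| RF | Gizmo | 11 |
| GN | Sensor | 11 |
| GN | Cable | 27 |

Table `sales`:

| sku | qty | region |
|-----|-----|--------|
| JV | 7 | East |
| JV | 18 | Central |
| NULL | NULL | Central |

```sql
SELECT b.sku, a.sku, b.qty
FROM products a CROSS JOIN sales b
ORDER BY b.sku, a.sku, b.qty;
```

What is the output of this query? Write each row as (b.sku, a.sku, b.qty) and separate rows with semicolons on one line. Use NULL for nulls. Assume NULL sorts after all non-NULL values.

(JV, GN, 7); (JV, GN, 7); (JV, GN, 18); (JV, GN, 18); (JV, RF, 7); (JV, RF, 18); (NULL, GN, NULL); (NULL, GN, NULL); (NULL, RF, NULL)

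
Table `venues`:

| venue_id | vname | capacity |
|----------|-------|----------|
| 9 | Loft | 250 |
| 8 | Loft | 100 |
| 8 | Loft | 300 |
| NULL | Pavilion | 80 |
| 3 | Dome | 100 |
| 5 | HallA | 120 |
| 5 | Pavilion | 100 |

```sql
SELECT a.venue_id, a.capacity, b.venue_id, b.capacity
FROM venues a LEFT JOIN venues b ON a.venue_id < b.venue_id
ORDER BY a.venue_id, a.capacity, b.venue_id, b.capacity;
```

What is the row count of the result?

15

LEFT JOIN keeps every row from `venues a`; unmatched rows get NULL for `venues b`'s columns.
Matching on a.venue_id < b.venue_id. A NULL in a compared column never satisfies the condition.
- a row (venue_id=9): no match → kept, b columns NULL.
- a row (venue_id=8): matches 1 b row(s) → 1 output row(s).
- a row (venue_id=8): matches 1 b row(s) → 1 output row(s).
- a row (venue_id=NULL): no match → kept, b columns NULL.
- a row (venue_id=3): matches 5 b row(s) → 5 output row(s).
- a row (venue_id=5): matches 3 b row(s) → 3 output row(s).
- a row (venue_id=5): matches 3 b row(s) → 3 output row(s).
Total: 13 matched + 2 padded = 15 rows.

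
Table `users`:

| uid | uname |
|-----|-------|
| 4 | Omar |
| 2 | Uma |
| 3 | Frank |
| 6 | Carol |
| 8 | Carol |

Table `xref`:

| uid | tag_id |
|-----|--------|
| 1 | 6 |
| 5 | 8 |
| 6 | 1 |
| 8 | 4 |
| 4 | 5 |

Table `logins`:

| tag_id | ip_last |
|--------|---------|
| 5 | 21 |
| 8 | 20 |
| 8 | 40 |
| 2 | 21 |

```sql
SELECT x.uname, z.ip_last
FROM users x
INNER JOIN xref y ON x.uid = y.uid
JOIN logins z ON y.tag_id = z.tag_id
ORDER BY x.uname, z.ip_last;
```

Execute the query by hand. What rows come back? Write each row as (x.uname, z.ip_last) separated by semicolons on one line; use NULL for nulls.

Step 1 — x INNER JOIN y on uid → 3 row(s).
Then INNER JOIN `logins z` on tag_id: keep only rows whose y.tag_id appears in z.

(Omar, 21)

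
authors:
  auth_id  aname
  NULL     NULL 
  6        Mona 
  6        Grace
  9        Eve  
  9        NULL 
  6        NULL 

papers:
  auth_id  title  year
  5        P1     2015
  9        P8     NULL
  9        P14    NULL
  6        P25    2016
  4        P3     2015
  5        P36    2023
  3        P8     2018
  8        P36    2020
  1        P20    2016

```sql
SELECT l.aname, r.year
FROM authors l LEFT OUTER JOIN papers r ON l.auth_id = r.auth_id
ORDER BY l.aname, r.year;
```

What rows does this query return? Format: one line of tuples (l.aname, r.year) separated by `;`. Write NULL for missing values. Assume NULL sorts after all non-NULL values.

(Eve, NULL); (Eve, NULL); (Grace, 2016); (Mona, 2016); (NULL, 2016); (NULL, NULL); (NULL, NULL); (NULL, NULL)

LEFT JOIN keeps every row from `authors`; unmatched rows get NULL for `papers`'s columns.
Matching on l.auth_id = r.auth_id. A NULL in a compared column never satisfies the condition.
- l[0] auth_id=NULL → no match; kept with NULLs on the r side.
- l[1] auth_id=6 → 1 match(es) in r → 1 row(s).
- l[2] auth_id=6 → 1 match(es) in r → 1 row(s).
- l[3] auth_id=9 → 2 match(es) in r → 2 row(s).
- l[4] auth_id=9 → 2 match(es) in r → 2 row(s).
- l[5] auth_id=6 → 1 match(es) in r → 1 row(s).
After projecting and ordering:
l.aname | r.year
Eve | NULL
Eve | NULL
Grace | 2016
Mona | 2016
NULL | 2016
NULL | NULL
NULL | NULL
NULL | NULL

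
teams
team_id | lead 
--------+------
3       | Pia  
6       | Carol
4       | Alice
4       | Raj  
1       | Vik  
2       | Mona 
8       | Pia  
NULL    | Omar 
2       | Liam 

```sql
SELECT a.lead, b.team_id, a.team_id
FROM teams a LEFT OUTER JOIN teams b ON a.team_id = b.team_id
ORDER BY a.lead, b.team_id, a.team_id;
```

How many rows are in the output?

LEFT JOIN keeps every row from `teams a`; unmatched rows get NULL for `teams b`'s columns.
Matching on a.team_id = b.team_id. A NULL in a compared column never satisfies the condition.
Matched pairs: 12; unmatched a rows kept: 1.
Total: 12 matched + 1 padded = 13 rows.

13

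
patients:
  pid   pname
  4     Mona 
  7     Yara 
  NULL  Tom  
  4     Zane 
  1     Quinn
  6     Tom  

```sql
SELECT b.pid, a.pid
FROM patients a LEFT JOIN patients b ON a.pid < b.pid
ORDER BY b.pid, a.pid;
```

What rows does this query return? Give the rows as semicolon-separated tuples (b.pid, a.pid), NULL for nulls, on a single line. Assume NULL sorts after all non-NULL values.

LEFT JOIN keeps every row from `patients a`; unmatched rows get NULL for `patients b`'s columns.
Matching on a.pid < b.pid. A NULL in a compared column never satisfies the condition.
- a (pid=4) pairs with 2 row(s) of b.
- a (pid=7) has no partner → padded with NULL.
- a (pid=NULL) has no partner → padded with NULL.
- a (pid=4) pairs with 2 row(s) of b.
- a (pid=1) pairs with 4 row(s) of b.
- a (pid=6) pairs with 1 row(s) of b.

(4, 1); (4, 1); (6, 1); (6, 4); (6, 4); (7, 1); (7, 4); (7, 4); (7, 6); (NULL, 7); (NULL, NULL)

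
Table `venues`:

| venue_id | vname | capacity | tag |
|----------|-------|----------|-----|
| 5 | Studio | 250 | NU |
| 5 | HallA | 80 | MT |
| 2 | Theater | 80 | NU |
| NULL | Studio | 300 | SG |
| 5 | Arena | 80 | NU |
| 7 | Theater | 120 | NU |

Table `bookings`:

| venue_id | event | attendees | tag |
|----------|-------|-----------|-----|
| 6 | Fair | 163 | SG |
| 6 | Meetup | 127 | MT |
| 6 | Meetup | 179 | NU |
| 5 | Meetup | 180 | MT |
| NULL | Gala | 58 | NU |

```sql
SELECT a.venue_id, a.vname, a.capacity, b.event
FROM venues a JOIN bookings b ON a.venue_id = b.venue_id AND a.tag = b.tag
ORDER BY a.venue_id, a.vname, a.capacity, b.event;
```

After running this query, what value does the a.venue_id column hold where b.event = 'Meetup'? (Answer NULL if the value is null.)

5

INNER JOIN keeps only pairs where the ON condition holds.
Matching on a.venue_id = b.venue_id AND a.tag = b.tag. A NULL in a compared column never satisfies the condition.
Matched pairs: 1.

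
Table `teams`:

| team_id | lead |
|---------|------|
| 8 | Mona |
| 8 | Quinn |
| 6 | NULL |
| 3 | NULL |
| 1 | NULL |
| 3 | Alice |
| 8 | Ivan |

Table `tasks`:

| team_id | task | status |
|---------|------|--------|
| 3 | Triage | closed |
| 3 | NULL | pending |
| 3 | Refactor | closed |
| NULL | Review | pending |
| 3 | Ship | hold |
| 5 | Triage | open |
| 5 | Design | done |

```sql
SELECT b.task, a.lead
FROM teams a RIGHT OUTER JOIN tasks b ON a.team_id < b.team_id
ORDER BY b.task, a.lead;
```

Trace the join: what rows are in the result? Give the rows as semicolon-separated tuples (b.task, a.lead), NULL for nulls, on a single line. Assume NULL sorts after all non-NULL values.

(Design, Alice); (Design, NULL); (Design, NULL); (Refactor, NULL); (Review, NULL); (Ship, NULL); (Triage, Alice); (Triage, NULL); (Triage, NULL); (Triage, NULL); (NULL, NULL)

RIGHT JOIN keeps every row from `tasks`; unmatched rows get NULL for `teams`'s columns.
Matching on a.team_id < b.team_id. A NULL in a compared column never satisfies the condition.
Matched pairs: 10; unmatched b rows kept: 1.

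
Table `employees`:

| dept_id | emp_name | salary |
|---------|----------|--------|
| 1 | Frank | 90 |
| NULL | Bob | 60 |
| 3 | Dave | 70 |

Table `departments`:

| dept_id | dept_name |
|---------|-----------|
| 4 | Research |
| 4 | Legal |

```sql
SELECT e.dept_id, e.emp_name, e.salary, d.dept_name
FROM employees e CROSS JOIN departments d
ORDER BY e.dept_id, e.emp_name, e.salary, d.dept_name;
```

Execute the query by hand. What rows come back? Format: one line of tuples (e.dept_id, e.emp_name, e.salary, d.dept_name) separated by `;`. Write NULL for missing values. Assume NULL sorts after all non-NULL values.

(1, Frank, 90, Legal); (1, Frank, 90, Research); (3, Dave, 70, Legal); (3, Dave, 70, Research); (NULL, Bob, 60, Legal); (NULL, Bob, 60, Research)

CROSS JOIN pairs every row of `employees` with every row of `departments`: 3 × 2 = 6 rows.
After projecting and ordering:
e.dept_id | e.emp_name | e.salary | d.dept_name
1 | Frank | 90 | Legal
1 | Frank | 90 | Research
3 | Dave | 70 | Legal
3 | Dave | 70 | Research
NULL | Bob | 60 | Legal
NULL | Bob | 60 | Research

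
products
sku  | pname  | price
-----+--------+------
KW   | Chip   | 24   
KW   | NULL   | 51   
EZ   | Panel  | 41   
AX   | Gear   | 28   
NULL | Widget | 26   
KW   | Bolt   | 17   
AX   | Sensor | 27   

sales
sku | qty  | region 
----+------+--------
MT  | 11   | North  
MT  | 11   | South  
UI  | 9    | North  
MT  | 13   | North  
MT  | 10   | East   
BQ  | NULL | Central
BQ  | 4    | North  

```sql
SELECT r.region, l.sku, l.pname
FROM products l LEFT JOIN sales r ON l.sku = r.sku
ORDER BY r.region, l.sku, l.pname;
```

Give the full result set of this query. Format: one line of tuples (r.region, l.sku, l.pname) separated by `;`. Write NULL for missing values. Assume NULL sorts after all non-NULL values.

(NULL, AX, Gear); (NULL, AX, Sensor); (NULL, EZ, Panel); (NULL, KW, Bolt); (NULL, KW, Chip); (NULL, KW, NULL); (NULL, NULL, Widget)

LEFT JOIN keeps every row from `products`; unmatched rows get NULL for `sales`'s columns.
Matching on l.sku = r.sku. A NULL in a compared column never satisfies the condition.
- sku=KW: no r row matches, row kept with r columns NULL.
- sku=KW: no r row matches, row kept with r columns NULL.
- sku=EZ: no r row matches, row kept with r columns NULL.
- sku=AX: no r row matches, row kept with r columns NULL.
- sku=NULL: no r row matches, row kept with r columns NULL.
- sku=KW: no r row matches, row kept with r columns NULL.
- sku=AX: no r row matches, row kept with r columns NULL.
After projecting and ordering:
r.region | l.sku | l.pname
NULL | AX | Gear
NULL | AX | Sensor
NULL | EZ | Panel
NULL | KW | Bolt
NULL | KW | Chip
NULL | KW | NULL
NULL | NULL | Widget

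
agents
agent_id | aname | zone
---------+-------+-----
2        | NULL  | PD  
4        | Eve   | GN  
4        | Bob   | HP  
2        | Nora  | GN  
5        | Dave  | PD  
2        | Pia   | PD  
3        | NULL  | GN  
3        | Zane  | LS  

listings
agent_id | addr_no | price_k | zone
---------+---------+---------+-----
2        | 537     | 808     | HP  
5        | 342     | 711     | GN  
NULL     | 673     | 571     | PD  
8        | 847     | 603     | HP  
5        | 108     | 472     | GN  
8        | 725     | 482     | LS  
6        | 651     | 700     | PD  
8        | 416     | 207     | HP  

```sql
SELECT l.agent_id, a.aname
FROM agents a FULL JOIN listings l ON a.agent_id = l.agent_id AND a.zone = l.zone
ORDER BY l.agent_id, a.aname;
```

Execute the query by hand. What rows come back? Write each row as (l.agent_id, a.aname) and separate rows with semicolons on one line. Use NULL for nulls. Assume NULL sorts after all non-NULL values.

(2, NULL); (5, NULL); (5, NULL); (6, NULL); (8, NULL); (8, NULL); (8, NULL); (NULL, Bob); (NULL, Dave); (NULL, Eve); (NULL, Nora); (NULL, Pia); (NULL, Zane); (NULL, NULL); (NULL, NULL); (NULL, NULL)

FULL OUTER JOIN keeps every row from both sides; unmatched rows get NULL for the other side's columns.
Matching on a.agent_id = l.agent_id AND a.zone = l.zone. A NULL in a compared column never satisfies the condition.
Matched pairs: 0; unmatched a rows kept: 8; unmatched l rows kept: 8.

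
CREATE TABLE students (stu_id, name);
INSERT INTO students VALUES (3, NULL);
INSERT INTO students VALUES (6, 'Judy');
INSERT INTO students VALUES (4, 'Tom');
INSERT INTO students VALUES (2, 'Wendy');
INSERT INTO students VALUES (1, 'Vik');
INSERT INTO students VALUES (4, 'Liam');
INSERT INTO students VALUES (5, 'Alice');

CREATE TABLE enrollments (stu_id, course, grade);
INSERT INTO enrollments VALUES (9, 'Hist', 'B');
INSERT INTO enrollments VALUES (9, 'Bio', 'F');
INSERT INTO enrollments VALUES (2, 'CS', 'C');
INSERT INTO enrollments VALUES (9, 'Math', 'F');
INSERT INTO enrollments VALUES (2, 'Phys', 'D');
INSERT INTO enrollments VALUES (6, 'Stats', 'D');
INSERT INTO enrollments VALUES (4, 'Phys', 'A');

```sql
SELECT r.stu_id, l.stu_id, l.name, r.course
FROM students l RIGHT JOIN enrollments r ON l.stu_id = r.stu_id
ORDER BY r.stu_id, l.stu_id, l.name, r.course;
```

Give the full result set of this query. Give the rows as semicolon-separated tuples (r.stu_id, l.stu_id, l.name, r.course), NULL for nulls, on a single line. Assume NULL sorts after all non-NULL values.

(2, 2, Wendy, CS); (2, 2, Wendy, Phys); (4, 4, Liam, Phys); (4, 4, Tom, Phys); (6, 6, Judy, Stats); (9, NULL, NULL, Bio); (9, NULL, NULL, Hist); (9, NULL, NULL, Math)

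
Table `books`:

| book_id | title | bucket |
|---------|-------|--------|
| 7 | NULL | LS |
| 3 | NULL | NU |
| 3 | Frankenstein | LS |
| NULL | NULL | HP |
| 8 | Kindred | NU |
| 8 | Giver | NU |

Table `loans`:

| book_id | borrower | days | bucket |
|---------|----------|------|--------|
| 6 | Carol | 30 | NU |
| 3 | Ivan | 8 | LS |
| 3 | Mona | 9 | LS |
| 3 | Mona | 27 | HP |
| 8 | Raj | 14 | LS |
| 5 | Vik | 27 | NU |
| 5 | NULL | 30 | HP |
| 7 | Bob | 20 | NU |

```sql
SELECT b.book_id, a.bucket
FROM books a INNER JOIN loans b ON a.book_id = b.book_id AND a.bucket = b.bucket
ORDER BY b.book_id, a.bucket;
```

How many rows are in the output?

2

INNER JOIN keeps only pairs where the ON condition holds.
Matching on a.book_id = b.book_id AND a.bucket = b.bucket. A NULL in a compared column never satisfies the condition.
- a (book_id=7, bucket=LS) has no partner → excluded.
- a (book_id=3, bucket=NU) has no partner → excluded.
- a (book_id=3, bucket=LS) pairs with 2 row(s) of b.
- a (book_id=NULL, bucket=HP) has no partner → excluded.
- a (book_id=8, bucket=NU) has no partner → excluded.
- a (book_id=8, bucket=NU) has no partner → excluded.
Total: 2 rows.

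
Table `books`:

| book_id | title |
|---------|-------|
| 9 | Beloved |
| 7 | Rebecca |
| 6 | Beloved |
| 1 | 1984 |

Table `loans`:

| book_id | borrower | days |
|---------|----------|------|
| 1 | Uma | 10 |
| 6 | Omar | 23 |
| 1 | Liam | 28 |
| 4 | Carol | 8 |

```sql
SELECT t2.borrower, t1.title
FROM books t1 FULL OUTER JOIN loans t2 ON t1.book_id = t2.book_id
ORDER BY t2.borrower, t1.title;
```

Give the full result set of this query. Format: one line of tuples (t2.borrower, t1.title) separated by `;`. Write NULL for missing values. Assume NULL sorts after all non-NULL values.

FULL OUTER JOIN keeps every row from both sides; unmatched rows get NULL for the other side's columns.
Matching on t1.book_id = t2.book_id.
- t1[0] book_id=9 → no match; kept with NULLs on the t2 side.
- t1[1] book_id=7 → no match; kept with NULLs on the t2 side.
- t1[2] book_id=6 → 1 match(es) in t2 → 1 row(s).
- t1[3] book_id=1 → 2 match(es) in t2 → 2 row(s).
- 1 t2 row(s) had no t1 match → kept, t1 columns NULL.
After projecting and ordering:
t2.borrower | t1.title
Carol | NULL
Liam | 1984
Omar | Beloved
Uma | 1984
NULL | Beloved
NULL | Rebecca

(Carol, NULL); (Liam, 1984); (Omar, Beloved); (Uma, 1984); (NULL, Beloved); (NULL, Rebecca)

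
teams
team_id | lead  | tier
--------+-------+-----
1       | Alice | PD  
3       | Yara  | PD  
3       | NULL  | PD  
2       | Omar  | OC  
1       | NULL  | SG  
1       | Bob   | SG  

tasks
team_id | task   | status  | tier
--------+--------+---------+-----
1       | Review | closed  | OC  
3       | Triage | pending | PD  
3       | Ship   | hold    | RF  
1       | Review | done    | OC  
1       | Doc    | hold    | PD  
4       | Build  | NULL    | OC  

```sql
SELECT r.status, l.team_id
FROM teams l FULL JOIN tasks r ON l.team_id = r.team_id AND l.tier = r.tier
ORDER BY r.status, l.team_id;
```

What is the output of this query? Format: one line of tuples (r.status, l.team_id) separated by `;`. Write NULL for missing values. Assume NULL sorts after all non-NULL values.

FULL OUTER JOIN keeps every row from both sides; unmatched rows get NULL for the other side's columns.
Matching on l.team_id = r.team_id AND l.tier = r.tier.
- l (team_id=1, tier=PD) pairs with 1 row(s) of r.
- l (team_id=3, tier=PD) pairs with 1 row(s) of r.
- l (team_id=3, tier=PD) pairs with 1 row(s) of r.
- l (team_id=2, tier=OC) has no partner → padded with NULL.
- l (team_id=1, tier=SG) has no partner → padded with NULL.
- l (team_id=1, tier=SG) has no partner → padded with NULL.
- plus 4 unmatched r row(s), each kept with NULL l columns.
After projecting and ordering:
r.status | l.team_id
closed | NULL
done | NULL
hold | 1
hold | NULL
pending | 3
pending | 3
NULL | 1
NULL | 1
NULL | 2
NULL | NULL

(closed, NULL); (done, NULL); (hold, 1); (hold, NULL); (pending, 3); (pending, 3); (NULL, 1); (NULL, 1); (NULL, 2); (NULL, NULL)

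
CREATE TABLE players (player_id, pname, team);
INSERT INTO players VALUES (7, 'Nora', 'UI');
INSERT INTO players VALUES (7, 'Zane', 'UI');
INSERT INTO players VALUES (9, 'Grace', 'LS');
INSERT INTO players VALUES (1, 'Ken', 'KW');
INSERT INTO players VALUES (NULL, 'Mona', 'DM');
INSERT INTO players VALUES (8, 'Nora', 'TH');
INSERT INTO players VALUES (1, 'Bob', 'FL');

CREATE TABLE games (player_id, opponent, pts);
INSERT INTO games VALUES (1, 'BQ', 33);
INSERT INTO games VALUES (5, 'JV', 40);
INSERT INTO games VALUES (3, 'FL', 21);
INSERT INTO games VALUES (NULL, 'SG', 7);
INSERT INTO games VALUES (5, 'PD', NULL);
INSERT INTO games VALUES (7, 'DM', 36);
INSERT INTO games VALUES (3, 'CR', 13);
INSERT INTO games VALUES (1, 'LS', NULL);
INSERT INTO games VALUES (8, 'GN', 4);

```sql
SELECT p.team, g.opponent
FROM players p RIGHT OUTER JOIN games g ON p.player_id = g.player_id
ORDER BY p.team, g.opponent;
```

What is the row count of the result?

RIGHT JOIN keeps every row from `games`; unmatched rows get NULL for `players`'s columns.
Matching on p.player_id = g.player_id. A NULL in a compared column never satisfies the condition.
- player_id=7: 1 matching g row(s), so 1 row(s) emitted.
- player_id=7: 1 matching g row(s), so 1 row(s) emitted.
- player_id=9: no matching g row.
- player_id=1: 2 matching g row(s), so 2 row(s) emitted.
- player_id=NULL: no matching g row.
- player_id=8: 1 matching g row(s), so 1 row(s) emitted.
- player_id=1: 2 matching g row(s), so 2 row(s) emitted.
- 5 g row(s) had no p match → kept, p columns NULL.
Total: 7 matched + 5 padded = 12 rows.

12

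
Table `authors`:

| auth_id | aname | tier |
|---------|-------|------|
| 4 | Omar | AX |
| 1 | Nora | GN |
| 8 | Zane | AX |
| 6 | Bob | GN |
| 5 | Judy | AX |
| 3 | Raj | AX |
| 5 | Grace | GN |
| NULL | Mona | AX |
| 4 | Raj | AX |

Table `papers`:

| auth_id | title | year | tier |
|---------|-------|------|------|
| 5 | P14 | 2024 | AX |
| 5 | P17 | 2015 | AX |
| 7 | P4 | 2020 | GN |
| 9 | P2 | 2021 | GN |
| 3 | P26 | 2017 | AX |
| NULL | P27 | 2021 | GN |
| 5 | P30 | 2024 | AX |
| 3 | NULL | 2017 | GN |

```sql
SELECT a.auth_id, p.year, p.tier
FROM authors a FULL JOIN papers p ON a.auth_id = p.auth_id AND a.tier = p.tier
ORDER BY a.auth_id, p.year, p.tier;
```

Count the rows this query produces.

15

FULL OUTER JOIN keeps every row from both sides; unmatched rows get NULL for the other side's columns.
Matching on a.auth_id = p.auth_id AND a.tier = p.tier. A NULL in a compared column never satisfies the condition.
- auth_id=4, tier=AX: no p row matches, row kept with p columns NULL.
- auth_id=1, tier=GN: no p row matches, row kept with p columns NULL.
- auth_id=8, tier=AX: no p row matches, row kept with p columns NULL.
- auth_id=6, tier=GN: no p row matches, row kept with p columns NULL.
- auth_id=5, tier=AX: 3 matching p row(s), so 3 row(s) emitted.
- auth_id=3, tier=AX: 1 matching p row(s), so 1 row(s) emitted.
- auth_id=5, tier=GN: no p row matches, row kept with p columns NULL.
- auth_id=NULL, tier=AX: no p row matches, row kept with p columns NULL.
- auth_id=4, tier=AX: no p row matches, row kept with p columns NULL.
- plus 4 unmatched p row(s), each kept with NULL a columns.
Total: 4 matched + 11 padded = 15 rows.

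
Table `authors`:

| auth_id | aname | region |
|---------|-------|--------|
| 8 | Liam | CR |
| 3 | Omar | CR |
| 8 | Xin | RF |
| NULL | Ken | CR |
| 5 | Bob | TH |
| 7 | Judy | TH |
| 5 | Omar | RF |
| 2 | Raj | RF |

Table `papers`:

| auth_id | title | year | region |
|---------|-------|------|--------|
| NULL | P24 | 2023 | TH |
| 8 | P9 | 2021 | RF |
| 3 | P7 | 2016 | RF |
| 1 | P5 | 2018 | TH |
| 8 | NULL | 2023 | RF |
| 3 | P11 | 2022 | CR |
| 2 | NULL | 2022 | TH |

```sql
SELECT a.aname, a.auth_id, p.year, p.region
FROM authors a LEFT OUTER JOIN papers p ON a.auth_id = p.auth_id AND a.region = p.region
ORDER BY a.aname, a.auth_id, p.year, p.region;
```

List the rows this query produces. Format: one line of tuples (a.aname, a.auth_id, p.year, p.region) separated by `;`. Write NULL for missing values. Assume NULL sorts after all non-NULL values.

LEFT JOIN keeps every row from `authors`; unmatched rows get NULL for `papers`'s columns.
Matching on a.auth_id = p.auth_id AND a.region = p.region. A NULL in a compared column never satisfies the condition.
Matched pairs: 3; unmatched a rows kept: 6.

(Bob, 5, NULL, NULL); (Judy, 7, NULL, NULL); (Ken, NULL, NULL, NULL); (Liam, 8, NULL, NULL); (Omar, 3, 2022, CR); (Omar, 5, NULL, NULL); (Raj, 2, NULL, NULL); (Xin, 8, 2021, RF); (Xin, 8, 2023, RF)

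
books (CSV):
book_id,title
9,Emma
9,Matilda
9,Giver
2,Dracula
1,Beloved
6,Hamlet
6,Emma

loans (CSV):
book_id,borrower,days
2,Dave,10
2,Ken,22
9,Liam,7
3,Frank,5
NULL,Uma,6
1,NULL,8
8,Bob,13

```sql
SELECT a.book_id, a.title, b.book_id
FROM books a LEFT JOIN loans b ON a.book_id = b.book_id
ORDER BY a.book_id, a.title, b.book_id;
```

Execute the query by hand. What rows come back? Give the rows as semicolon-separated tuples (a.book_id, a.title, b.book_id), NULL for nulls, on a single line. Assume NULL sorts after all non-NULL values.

(1, Beloved, 1); (2, Dracula, 2); (2, Dracula, 2); (6, Emma, NULL); (6, Hamlet, NULL); (9, Emma, 9); (9, Giver, 9); (9, Matilda, 9)

LEFT JOIN keeps every row from `books`; unmatched rows get NULL for `loans`'s columns.
Matching on a.book_id = b.book_id. A NULL in a compared column never satisfies the condition.
- a (book_id=9) pairs with 1 row(s) of b.
- a (book_id=9) pairs with 1 row(s) of b.
- a (book_id=9) pairs with 1 row(s) of b.
- a (book_id=2) pairs with 2 row(s) of b.
- a (book_id=1) pairs with 1 row(s) of b.
- a (book_id=6) has no partner → padded with NULL.
- a (book_id=6) has no partner → padded with NULL.
After projecting and ordering:
a.book_id | a.title | b.book_id
1 | Beloved | 1
2 | Dracula | 2
2 | Dracula | 2
6 | Emma | NULL
6 | Hamlet | NULL
9 | Emma | 9
9 | Giver | 9
9 | Matilda | 9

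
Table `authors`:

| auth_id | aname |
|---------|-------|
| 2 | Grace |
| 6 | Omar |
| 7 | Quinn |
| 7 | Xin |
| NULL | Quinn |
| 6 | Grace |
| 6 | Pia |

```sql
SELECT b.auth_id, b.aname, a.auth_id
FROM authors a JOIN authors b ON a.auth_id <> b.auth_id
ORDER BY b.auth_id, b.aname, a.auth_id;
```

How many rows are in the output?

22

INNER JOIN keeps only pairs where the ON condition holds.
Matching on a.auth_id <> b.auth_id. A NULL in a compared column never satisfies the condition.
- auth_id=2: 5 matching b row(s), so 5 row(s) emitted.
- auth_id=6: 3 matching b row(s), so 3 row(s) emitted.
- auth_id=7: 4 matching b row(s), so 4 row(s) emitted.
- auth_id=7: 4 matching b row(s), so 4 row(s) emitted.
- auth_id=NULL: no matching b row, dropped.
- auth_id=6: 3 matching b row(s), so 3 row(s) emitted.
- auth_id=6: 3 matching b row(s), so 3 row(s) emitted.
Total: 22 rows.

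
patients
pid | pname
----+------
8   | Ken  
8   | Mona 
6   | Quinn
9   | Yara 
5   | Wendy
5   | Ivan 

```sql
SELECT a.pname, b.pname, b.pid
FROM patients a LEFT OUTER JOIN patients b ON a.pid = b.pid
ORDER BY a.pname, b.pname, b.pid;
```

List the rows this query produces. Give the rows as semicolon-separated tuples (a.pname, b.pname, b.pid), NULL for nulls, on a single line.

LEFT JOIN keeps every row from `patients a`; unmatched rows get NULL for `patients b`'s columns.
Matching on a.pid = b.pid.
- a[0] pid=8 → 2 match(es) in b → 2 row(s).
- a[1] pid=8 → 2 match(es) in b → 2 row(s).
- a[2] pid=6 → 1 match(es) in b → 1 row(s).
- a[3] pid=9 → 1 match(es) in b → 1 row(s).
- a[4] pid=5 → 2 match(es) in b → 2 row(s).
- a[5] pid=5 → 2 match(es) in b → 2 row(s).
After projecting and ordering:
a.pname | b.pname | b.pid
Ivan | Ivan | 5
Ivan | Wendy | 5
Ken | Ken | 8
Ken | Mona | 8
Mona | Ken | 8
Mona | Mona | 8
Quinn | Quinn | 6
Wendy | Ivan | 5
Wendy | Wendy | 5
Yara | Yara | 9

(Ivan, Ivan, 5); (Ivan, Wendy, 5); (Ken, Ken, 8); (Ken, Mona, 8); (Mona, Ken, 8); (Mona, Mona, 8); (Quinn, Quinn, 6); (Wendy, Ivan, 5); (Wendy, Wendy, 5); (Yara, Yara, 9)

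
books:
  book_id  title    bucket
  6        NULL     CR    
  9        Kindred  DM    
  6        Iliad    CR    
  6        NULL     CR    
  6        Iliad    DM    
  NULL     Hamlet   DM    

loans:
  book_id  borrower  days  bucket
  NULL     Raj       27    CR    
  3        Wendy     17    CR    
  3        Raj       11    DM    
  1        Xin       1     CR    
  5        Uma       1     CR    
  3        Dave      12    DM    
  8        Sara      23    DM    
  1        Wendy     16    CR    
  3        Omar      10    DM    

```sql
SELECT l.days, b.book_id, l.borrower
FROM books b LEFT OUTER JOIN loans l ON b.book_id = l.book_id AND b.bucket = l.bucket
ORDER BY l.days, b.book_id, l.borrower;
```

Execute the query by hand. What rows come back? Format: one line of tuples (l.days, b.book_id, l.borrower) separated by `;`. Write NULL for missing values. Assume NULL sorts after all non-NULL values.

(NULL, 6, NULL); (NULL, 6, NULL); (NULL, 6, NULL); (NULL, 6, NULL); (NULL, 9, NULL); (NULL, NULL, NULL)

LEFT JOIN keeps every row from `books`; unmatched rows get NULL for `loans`'s columns.
Matching on b.book_id = l.book_id AND b.bucket = l.bucket. A NULL in a compared column never satisfies the condition.
- b[0] book_id=6, bucket=CR → no match; kept with NULLs on the l side.
- b[1] book_id=9, bucket=DM → no match; kept with NULLs on the l side.
- b[2] book_id=6, bucket=CR → no match; kept with NULLs on the l side.
- b[3] book_id=6, bucket=CR → no match; kept with NULLs on the l side.
- b[4] book_id=6, bucket=DM → no match; kept with NULLs on the l side.
- b[5] book_id=NULL, bucket=DM → no match; kept with NULLs on the l side.
After projecting and ordering:
l.days | b.book_id | l.borrower
NULL | 6 | NULL
NULL | 6 | NULL
NULL | 6 | NULL
NULL | 6 | NULL
NULL | 9 | NULL
NULL | NULL | NULL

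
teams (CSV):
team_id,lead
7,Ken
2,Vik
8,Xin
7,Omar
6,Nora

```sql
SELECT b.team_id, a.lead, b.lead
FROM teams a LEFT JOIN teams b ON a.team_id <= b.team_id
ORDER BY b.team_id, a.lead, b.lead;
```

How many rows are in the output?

16

LEFT JOIN keeps every row from `teams a`; unmatched rows get NULL for `teams b`'s columns.
Matching on a.team_id <= b.team_id.
Matched pairs: 16; unmatched a rows kept: 0.
Total: 16 rows.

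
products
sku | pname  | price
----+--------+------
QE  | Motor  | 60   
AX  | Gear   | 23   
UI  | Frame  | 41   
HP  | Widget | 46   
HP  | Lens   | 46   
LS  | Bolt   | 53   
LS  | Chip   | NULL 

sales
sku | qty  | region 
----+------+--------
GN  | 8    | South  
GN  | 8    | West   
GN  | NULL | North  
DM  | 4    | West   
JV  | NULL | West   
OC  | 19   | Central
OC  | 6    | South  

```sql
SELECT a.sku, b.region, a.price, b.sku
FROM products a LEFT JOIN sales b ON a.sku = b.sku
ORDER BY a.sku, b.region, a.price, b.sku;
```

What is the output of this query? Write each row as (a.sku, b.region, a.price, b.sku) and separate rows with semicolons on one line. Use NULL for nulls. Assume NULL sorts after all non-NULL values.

(AX, NULL, 23, NULL); (HP, NULL, 46, NULL); (HP, NULL, 46, NULL); (LS, NULL, 53, NULL); (LS, NULL, NULL, NULL); (QE, NULL, 60, NULL); (UI, NULL, 41, NULL)

LEFT JOIN keeps every row from `products`; unmatched rows get NULL for `sales`'s columns.
Matching on a.sku = b.sku.
- a row (sku=QE): no match → kept, b columns NULL.
- a row (sku=AX): no match → kept, b columns NULL.
- a row (sku=UI): no match → kept, b columns NULL.
- a row (sku=HP): no match → kept, b columns NULL.
- a row (sku=HP): no match → kept, b columns NULL.
- a row (sku=LS): no match → kept, b columns NULL.
- a row (sku=LS): no match → kept, b columns NULL.
After projecting and ordering:
a.sku | b.region | a.price | b.sku
AX | NULL | 23 | NULL
HP | NULL | 46 | NULL
HP | NULL | 46 | NULL
LS | NULL | 53 | NULL
LS | NULL | NULL | NULL
QE | NULL | 60 | NULL
UI | NULL | 41 | NULL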